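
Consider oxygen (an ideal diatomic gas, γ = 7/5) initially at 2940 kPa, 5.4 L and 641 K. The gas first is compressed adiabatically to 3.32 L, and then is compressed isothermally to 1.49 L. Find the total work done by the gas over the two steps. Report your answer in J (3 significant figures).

Step 1 (adiabatic): W = (P₁V₁ − P₂V₂)/(γ−1) = (15876 − 19286)/0.4 = -8525 J.
After step 1: P = 5809 kPa, V = 3.32 L, T = 778.7 K.
Step 2 (isothermal): W = P₁V₁ ln(V₂/V₁) = (19286) ln(1.49/3.32) = -15452 J.
W_total = -8525 − 15452 = -23977 J.

W_total ≈ -24000 J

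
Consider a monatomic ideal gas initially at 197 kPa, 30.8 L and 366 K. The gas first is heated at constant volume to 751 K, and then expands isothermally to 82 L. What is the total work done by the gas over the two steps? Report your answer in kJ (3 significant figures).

Step 1 (isochoric): W = 0 (constant volume).
After step 1: P = 404.2 kPa (V unchanged).
Step 2 (isothermal): W = P₁V₁ ln(V₂/V₁) = (12450) ln(82/30.8) = 12191 J.
W_total = 0 + 12191 = 12191 J.

W_total ≈ 12.2 kJ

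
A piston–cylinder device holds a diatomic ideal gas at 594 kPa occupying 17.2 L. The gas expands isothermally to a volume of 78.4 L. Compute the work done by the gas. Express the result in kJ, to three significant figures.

W ≈ 15.5 kJ

Isothermal: W = nRT ln(V₂/V₁) = P₁V₁ ln(V₂/V₁).
P₁V₁ = (594 kPa)(17.2 L) = 10217 J.
W = 10217 × ln(78.4/17.2) = 10217 × 1.517
W_by_gas = 15498 J.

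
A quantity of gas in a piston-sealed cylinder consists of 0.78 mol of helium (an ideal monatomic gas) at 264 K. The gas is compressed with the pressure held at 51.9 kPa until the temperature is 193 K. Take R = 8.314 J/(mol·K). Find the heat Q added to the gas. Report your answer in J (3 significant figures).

Isobaric: W = nRΔT = (0.78)(8.314)(-71) = -460.4 J.
ΔU = nCᵥΔT with Cᵥ = 3R/2: ΔU = (0.78)(12.47)(-71) = -690.6 J.
Q = ΔU + W = -690.6 − 460.4 = -1151 J.

Q ≈ -1150 J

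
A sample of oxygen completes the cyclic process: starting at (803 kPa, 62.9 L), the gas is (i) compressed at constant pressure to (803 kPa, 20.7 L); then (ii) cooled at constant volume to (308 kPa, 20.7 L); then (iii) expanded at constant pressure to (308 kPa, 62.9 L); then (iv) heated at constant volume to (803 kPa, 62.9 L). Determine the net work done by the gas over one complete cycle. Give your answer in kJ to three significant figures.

Constant-volume legs do no work.
W(i) = (803)(20.7 − 62.9) = -33887 J; W(iii) = (308)(62.9 − 20.7) = 12998 J.
W_net = -33887 + 12998 = -20889 J (the counter-clockwise enclosed area).

W_net ≈ -20.9 kJ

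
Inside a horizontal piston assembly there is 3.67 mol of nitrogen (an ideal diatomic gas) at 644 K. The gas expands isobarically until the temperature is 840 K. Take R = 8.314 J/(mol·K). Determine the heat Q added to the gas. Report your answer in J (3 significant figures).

Isobaric: W = nRΔT = (3.67)(8.314)(196) = 5980 J.
ΔU = nCᵥΔT with Cᵥ = 5R/2: ΔU = (3.67)(20.79)(196) = 14951 J.
Q = ΔU + W = 14951 + 5980 = 20931 J.

Q ≈ 20900 J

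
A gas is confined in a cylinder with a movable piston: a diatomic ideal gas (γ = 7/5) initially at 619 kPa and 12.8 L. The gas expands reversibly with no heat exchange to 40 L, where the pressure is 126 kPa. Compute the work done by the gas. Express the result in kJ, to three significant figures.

Adiabatic: W = (P₁V₁ − P₂V₂)/(γ − 1) with γ = 7/5.
P₁V₁ = 7923 J, P₂V₂ = 5040 J.
W = (7923 − 5040) / 0.4 = 7208 J.

W ≈ 7.21 kJ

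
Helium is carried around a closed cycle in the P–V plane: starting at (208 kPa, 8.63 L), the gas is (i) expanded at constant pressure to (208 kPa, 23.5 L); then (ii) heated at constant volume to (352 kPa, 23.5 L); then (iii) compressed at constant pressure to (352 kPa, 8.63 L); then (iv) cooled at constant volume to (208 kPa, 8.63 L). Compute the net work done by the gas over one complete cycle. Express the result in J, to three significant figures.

W_net ≈ -2140 J

Constant-volume legs do no work.
W(i) = (208)(23.5 − 8.63) = 3093 J; W(iii) = (352)(8.63 − 23.5) = -5234 J.
W_net = 3093 − 5234 = -2141 J (the counter-clockwise enclosed area).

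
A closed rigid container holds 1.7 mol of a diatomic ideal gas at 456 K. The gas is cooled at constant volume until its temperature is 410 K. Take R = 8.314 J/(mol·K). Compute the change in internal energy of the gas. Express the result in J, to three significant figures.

Constant volume ⇒ W = 0, so Q = ΔU = nCᵥΔT with Cᵥ = 5R/2 = 20.79 J/(mol·K).
ΔU = (1.7)(20.79)(410 − 456) = -1625 J.

ΔU ≈ -1630 J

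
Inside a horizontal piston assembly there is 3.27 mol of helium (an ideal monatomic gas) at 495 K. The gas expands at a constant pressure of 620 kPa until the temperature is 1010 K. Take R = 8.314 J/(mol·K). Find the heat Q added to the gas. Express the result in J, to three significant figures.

Q ≈ 35000 J

Isobaric: W = nRΔT = (3.27)(8.314)(515) = 14001 J.
ΔU = nCᵥΔT with Cᵥ = 3R/2: ΔU = (3.27)(12.47)(515) = 21002 J.
Q = ΔU + W = 21002 + 14001 = 35003 J.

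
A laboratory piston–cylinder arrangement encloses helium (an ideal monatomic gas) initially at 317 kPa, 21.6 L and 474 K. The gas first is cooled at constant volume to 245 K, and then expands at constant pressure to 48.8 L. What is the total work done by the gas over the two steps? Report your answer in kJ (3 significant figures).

W_total ≈ 4.46 kJ

Step 1 (isochoric): W = 0 (constant volume).
After step 1: P = 163.9 kPa (V unchanged).
Step 2 (isobaric): W = PΔV = (163.9 kPa)(48.8 − 21.6 L) = 4457 J.
W_total = 0 + 4457 = 4457 J.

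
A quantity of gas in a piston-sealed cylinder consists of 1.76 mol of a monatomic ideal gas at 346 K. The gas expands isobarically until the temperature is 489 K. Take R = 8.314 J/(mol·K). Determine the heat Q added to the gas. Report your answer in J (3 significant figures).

Isobaric: W = nRΔT = (1.76)(8.314)(143) = 2092 J.
ΔU = nCᵥΔT with Cᵥ = 3R/2: ΔU = (1.76)(12.47)(143) = 3139 J.
Q = ΔU + W = 3139 + 2092 = 5231 J.

Q ≈ 5230 J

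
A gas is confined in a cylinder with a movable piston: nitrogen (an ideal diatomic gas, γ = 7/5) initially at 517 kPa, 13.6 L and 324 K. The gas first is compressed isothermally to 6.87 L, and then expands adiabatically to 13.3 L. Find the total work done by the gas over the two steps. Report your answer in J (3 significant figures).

W_total ≈ -720 J

Step 1 (isothermal): W = P₁V₁ ln(V₂/V₁) = (7031) ln(6.87/13.6) = -4802 J.
After step 1: P = 1023 kPa, V = 6.87 L, T = 324 K.
Step 2 (adiabatic): W = (P₁V₁ − P₂V₂)/(γ−1) = (7031 − 5398)/0.4 = 4082 J.
W_total = -4802 + 4082 = -719.8 J.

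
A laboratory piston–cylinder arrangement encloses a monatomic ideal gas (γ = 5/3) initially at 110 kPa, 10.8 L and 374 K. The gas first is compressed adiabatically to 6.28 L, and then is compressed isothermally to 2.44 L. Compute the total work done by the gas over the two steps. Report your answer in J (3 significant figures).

Step 1 (adiabatic): W = (P₁V₁ − P₂V₂)/(γ−1) = (1188 − 1705)/0.667 = -775.9 J.
After step 1: P = 271.5 kPa, V = 6.28 L, T = 536.8 K.
Step 2 (isothermal): W = P₁V₁ ln(V₂/V₁) = (1705) ln(2.44/6.28) = -1612 J.
W_total = -775.9 − 1612 = -2388 J.

W_total ≈ -2390 J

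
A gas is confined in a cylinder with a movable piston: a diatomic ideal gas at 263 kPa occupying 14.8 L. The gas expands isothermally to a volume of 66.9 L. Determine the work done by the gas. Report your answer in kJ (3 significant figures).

W ≈ 5.87 kJ

Isothermal: W = nRT ln(V₂/V₁) = P₁V₁ ln(V₂/V₁).
P₁V₁ = (263 kPa)(14.8 L) = 3892 J.
W = 3892 × ln(66.9/14.8) = 3892 × 1.509
W_by_gas = 5872 J.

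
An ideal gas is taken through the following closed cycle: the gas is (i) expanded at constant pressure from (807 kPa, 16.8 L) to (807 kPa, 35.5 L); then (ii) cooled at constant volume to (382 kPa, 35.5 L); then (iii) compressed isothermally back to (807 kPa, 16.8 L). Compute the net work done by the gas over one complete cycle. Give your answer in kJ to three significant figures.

Leg (i): W = PΔV = (807)(35.5 − 16.8) = 15091 J.
Leg (ii): W = 0.
Leg (iii): W = PᵢVᵢ ln(V_f/Vᵢ) = (13561) ln(16.8/35.5) = -10146 J.
W_net = 15091 − 10146 = 4945 J.

W_net ≈ 4.95 kJ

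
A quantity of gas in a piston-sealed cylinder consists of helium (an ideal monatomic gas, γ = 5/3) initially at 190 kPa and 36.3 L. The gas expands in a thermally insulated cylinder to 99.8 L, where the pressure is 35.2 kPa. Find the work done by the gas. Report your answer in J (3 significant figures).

Adiabatic: W = (P₁V₁ − P₂V₂)/(γ − 1) with γ = 5/3.
P₁V₁ = 6897 J, P₂V₂ = 3513 J.
W = (6897 − 3513) / 0.6667 = 5076 J.

W ≈ 5080 J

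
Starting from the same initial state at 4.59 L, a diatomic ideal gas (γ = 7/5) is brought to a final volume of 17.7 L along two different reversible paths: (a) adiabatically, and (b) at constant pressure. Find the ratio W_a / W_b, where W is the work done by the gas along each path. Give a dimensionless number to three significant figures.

Path (a) adiabatic: W = P₁V₁(1 − (V₁/V₂)^(γ−1))/(γ−1) → W_a/(P₁V₁) = 1.043.
Path (b) isobaric: W = P₁(V₂ − V₁) → W_b/(P₁V₁) = 2.856.
W_a / W_b = 1.043 / 2.856 = 0.3652.

W_a / W_b ≈ 0.365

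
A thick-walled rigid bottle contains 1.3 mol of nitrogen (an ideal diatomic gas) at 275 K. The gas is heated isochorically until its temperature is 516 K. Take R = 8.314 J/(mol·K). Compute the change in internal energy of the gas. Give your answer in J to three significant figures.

Constant volume ⇒ W = 0, so Q = ΔU = nCᵥΔT with Cᵥ = 5R/2 = 20.79 J/(mol·K).
ΔU = (1.3)(20.79)(516 − 275) = 6512 J.

ΔU ≈ 6510 J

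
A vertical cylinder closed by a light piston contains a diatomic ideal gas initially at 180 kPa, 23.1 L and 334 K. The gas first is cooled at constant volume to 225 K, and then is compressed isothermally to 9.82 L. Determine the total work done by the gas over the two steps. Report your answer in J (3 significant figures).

W_total ≈ -2400 J

Step 1 (isochoric): W = 0 (constant volume).
After step 1: P = 121.3 kPa (V unchanged).
Step 2 (isothermal): W = P₁V₁ ln(V₂/V₁) = (2801) ln(9.82/23.1) = -2396 J.
W_total = 0 − 2396 = -2396 J.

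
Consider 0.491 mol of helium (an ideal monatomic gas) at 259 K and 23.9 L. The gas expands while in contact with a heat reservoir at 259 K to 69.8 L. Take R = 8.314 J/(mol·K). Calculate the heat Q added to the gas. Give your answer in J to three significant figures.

Isothermal ⇒ ΔU = 0, so Q = W = nRT ln(V₂/V₁).
Q = (0.491)(8.314)(259) ln(69.8/23.9) = 1057 × 1.072 = 1133 J.

Q ≈ 1130 J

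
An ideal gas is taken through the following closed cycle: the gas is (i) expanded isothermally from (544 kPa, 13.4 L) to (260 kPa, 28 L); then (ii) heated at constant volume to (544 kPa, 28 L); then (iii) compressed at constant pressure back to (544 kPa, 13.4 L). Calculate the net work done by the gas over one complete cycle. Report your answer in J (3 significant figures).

Leg (i): W = PᵢVᵢ ln(V_f/Vᵢ) = (7290) ln(28/13.4) = 5372 J.
Leg (ii): W = 0.
Leg (iii): W = PΔV = (544)(13.4 − 28) = -7942 J.
W_net = 5372 − 7942 = -2570 J.

W_net ≈ -2570 J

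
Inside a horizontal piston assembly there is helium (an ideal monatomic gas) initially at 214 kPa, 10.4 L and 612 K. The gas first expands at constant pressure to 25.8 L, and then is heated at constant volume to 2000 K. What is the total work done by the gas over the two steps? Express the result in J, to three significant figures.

W_total ≈ 3300 J

Step 1 (isobaric): W = PΔV = (214 kPa)(25.8 − 10.4 L) = 3296 J.
Step 2 (isochoric): W = 0 (constant volume).
W_total = 3296 + 0 = 3296 J.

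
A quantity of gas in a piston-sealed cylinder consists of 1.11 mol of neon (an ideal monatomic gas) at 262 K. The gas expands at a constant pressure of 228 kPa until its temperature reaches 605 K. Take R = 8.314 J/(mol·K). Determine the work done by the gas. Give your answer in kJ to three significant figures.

Isobaric: W = P ΔV = nR ΔT.
W = (1.11)(8.314)(605 − 262) = 3165 J.

W ≈ 3.17 kJ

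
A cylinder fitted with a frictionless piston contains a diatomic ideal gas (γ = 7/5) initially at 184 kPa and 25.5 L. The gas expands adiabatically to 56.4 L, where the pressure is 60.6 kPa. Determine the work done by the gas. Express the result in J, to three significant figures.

W ≈ 3190 J

Adiabatic: W = (P₁V₁ − P₂V₂)/(γ − 1) with γ = 7/5.
P₁V₁ = 4692 J, P₂V₂ = 3418 J.
W = (4692 − 3418) / 0.4 = 3185 J.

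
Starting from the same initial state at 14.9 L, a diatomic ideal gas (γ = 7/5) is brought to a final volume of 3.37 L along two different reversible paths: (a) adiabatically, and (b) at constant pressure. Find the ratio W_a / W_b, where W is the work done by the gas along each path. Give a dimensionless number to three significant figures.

W_a / W_b ≈ 2.62

Path (a) adiabatic: W = P₁V₁(1 − (V₁/V₂)^(γ−1))/(γ−1) → W_a/(P₁V₁) = -2.031.
Path (b) isobaric: W = P₁(V₂ − V₁) → W_b/(P₁V₁) = -0.7738.
W_a / W_b = -2.031 / -0.7738 = 2.624.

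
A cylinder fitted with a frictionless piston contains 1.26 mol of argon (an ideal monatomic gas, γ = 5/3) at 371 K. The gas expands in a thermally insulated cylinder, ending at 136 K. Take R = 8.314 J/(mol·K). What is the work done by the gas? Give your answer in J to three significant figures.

Adiabatic ⇒ Q = 0, so W_by = −ΔU = nCᵥ(T₁ − T₂).
Cᵥ = 3R/2 = 12.47 J/(mol·K).
W = (1.26)(12.47)(371 − 136) = 3693 J.

W ≈ 3690 J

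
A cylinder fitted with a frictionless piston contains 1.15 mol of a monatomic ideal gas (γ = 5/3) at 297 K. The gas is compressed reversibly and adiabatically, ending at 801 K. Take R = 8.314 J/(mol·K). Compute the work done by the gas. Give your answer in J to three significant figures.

W ≈ -7230 J

Adiabatic ⇒ Q = 0, so W_by = −ΔU = nCᵥ(T₁ − T₂).
Cᵥ = 3R/2 = 12.47 J/(mol·K).
W = (1.15)(12.47)(297 − 801) = -7228 J.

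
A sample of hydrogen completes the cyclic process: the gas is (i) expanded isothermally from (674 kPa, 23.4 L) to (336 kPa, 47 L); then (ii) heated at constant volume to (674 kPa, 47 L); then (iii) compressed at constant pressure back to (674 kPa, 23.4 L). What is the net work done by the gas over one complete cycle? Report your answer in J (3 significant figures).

W_net ≈ -4910 J

Leg (i): W = PᵢVᵢ ln(V_f/Vᵢ) = (15772) ln(47/23.4) = 10999 J.
Leg (ii): W = 0.
Leg (iii): W = PΔV = (674)(23.4 − 47) = -15906 J.
W_net = 10999 − 15906 = -4907 J.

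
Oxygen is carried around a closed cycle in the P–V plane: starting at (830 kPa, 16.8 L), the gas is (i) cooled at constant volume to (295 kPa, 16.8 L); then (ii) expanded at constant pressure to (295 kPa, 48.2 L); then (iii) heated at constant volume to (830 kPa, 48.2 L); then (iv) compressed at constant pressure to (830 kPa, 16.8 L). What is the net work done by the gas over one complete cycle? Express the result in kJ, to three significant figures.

Constant-volume legs do no work.
W(ii) = (295)(48.2 − 16.8) = 9263 J; W(iv) = (830)(16.8 − 48.2) = -26062 J.
W_net = 9263 − 26062 = -16799 J (the counter-clockwise enclosed area).

W_net ≈ -16.8 kJ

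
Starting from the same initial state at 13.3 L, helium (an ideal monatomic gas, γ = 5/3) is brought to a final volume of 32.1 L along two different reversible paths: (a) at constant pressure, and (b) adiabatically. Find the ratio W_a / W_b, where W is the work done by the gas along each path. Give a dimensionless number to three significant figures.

Path (a) isobaric: W = P₁(V₂ − V₁) → W_a/(P₁V₁) = 1.414.
Path (b) adiabatic: W = P₁V₁(1 − (V₁/V₂)^(γ−1))/(γ−1) → W_b/(P₁V₁) = 0.6663.
W_a / W_b = 1.414 / 0.6663 = 2.121.

W_a / W_b ≈ 2.12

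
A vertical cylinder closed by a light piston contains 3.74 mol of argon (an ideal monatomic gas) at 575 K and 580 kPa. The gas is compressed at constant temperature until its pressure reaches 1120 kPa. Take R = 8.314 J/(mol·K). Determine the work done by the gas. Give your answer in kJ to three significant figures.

Isothermal process: W = nRT ln(V₂/V₁) = nRT ln(P₁/P₂).
W = (3.74)(8.314)(575) × ln(580/1120)
  = 17879 × ln(0.5179) = 17879 × -0.6581
W_by_gas = -11766 J.

W ≈ -11.8 kJ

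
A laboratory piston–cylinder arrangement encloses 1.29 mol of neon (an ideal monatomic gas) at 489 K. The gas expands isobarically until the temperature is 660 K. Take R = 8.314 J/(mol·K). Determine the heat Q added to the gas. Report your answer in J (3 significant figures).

Isobaric: W = nRΔT = (1.29)(8.314)(171) = 1834 J.
ΔU = nCᵥΔT with Cᵥ = 3R/2: ΔU = (1.29)(12.47)(171) = 2751 J.
Q = ΔU + W = 2751 + 1834 = 4585 J.

Q ≈ 4580 J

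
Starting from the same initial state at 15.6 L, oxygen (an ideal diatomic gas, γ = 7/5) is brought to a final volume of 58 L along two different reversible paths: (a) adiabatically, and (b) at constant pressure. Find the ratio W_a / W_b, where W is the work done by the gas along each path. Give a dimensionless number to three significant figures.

Path (a) adiabatic: W = P₁V₁(1 − (V₁/V₂)^(γ−1))/(γ−1) → W_a/(P₁V₁) = 1.022.
Path (b) isobaric: W = P₁(V₂ − V₁) → W_b/(P₁V₁) = 2.718.
W_a / W_b = 1.022 / 2.718 = 0.3758.

W_a / W_b ≈ 0.376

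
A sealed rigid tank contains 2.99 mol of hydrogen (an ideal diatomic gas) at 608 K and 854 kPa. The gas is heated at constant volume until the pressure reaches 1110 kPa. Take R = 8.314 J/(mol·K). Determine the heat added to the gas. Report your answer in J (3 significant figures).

Constant volume ⇒ W = 0, so Q = ΔU = nCᵥΔT with Cᵥ = 5R/2 = 20.79 J/(mol·K).
At constant V, T₂/T₁ = P₂/P₁ ⇒ ΔT = T₁(P₂/P₁ − 1) = 608·(1110/854 − 1) = 182.3 K.
ΔU = (2.99)(20.79)(182.3) = 11327 J.

Q ≈ 11300 J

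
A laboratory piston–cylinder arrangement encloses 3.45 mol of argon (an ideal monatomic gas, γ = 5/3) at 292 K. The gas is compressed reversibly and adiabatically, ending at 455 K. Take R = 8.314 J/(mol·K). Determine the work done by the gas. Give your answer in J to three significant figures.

Adiabatic ⇒ Q = 0, so W_by = −ΔU = nCᵥ(T₁ − T₂).
Cᵥ = 3R/2 = 12.47 J/(mol·K).
W = (3.45)(12.47)(292 − 455) = -7013 J.

W ≈ -7010 J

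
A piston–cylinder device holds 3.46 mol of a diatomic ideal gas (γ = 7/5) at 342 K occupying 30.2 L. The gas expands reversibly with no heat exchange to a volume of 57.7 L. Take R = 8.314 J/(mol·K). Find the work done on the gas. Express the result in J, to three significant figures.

Adiabatic: TV^(γ−1) = const with γ = 7/5.
T₂ = T₁ (V₁/V₂)^(γ−1) = 342 × (30.2/57.7)^0.4 = 342 × 0.7718 = 264 K.
W_by = nCᵥ(T₁ − T₂) = (3.46)(20.79)(342 − 264) = 5611 J.
Work on gas = −W_by = -5611 J.

W ≈ -5610 J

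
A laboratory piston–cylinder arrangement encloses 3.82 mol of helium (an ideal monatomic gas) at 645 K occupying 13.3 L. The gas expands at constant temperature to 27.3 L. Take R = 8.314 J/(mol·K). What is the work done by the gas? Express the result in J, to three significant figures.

Isothermal: W = nRT ln(V₂/V₁).
W = (3.82)(8.314)(645) × ln(27.3/13.3)
  = 20485 × 0.7191
W_by_gas = 14731 J.

W ≈ 14700 J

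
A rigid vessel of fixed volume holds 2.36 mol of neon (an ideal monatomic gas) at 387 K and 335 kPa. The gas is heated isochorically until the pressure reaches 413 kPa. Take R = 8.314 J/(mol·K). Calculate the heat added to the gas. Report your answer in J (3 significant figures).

Constant volume ⇒ W = 0, so Q = ΔU = nCᵥΔT with Cᵥ = 3R/2 = 12.47 J/(mol·K).
At constant V, T₂/T₁ = P₂/P₁ ⇒ ΔT = T₁(P₂/P₁ − 1) = 387·(413/335 − 1) = 90.11 K.
ΔU = (2.36)(12.47)(90.11) = 2652 J.

Q ≈ 2650 J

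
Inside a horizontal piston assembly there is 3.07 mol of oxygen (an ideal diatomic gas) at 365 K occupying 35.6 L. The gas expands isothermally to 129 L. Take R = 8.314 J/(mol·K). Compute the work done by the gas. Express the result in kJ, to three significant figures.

Isothermal: W = nRT ln(V₂/V₁).
W = (3.07)(8.314)(365) × ln(129/35.6)
  = 9316 × 1.287
W_by_gas = 11994 J.

W ≈ 12.0 kJ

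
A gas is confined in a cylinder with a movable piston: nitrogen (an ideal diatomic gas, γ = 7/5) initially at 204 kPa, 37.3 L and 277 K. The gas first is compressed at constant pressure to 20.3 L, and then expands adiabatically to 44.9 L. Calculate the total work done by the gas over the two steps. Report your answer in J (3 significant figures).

W_total ≈ -651 J

Step 1 (isobaric): W = PΔV = (204 kPa)(20.3 − 37.3 L) = -3468 J.
After step 1: P = 204 kPa, V = 20.3 L, T = 150.8 K.
Step 2 (adiabatic): W = (P₁V₁ − P₂V₂)/(γ−1) = (4141 − 3015)/0.4 = 2817 J.
W_total = -3468 + 2817 = -651.4 J.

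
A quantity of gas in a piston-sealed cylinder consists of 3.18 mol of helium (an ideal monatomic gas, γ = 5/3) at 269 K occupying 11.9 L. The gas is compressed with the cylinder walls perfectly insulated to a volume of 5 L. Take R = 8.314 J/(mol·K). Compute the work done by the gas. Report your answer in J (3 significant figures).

Adiabatic: TV^(γ−1) = const with γ = 5/3.
T₂ = T₁ (V₁/V₂)^(γ−1) = 269 × (11.9/5)^0.667 = 269 × 1.783 = 479.5 K.
W_by = nCᵥ(T₁ − T₂) = (3.18)(12.47)(269 − 479.5) = -8349 J.

W ≈ -8350 J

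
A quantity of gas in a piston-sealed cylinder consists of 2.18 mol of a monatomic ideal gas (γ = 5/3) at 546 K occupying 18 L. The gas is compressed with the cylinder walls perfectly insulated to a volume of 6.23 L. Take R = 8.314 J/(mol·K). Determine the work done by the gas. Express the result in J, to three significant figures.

W ≈ -15300 J

Adiabatic: TV^(γ−1) = const with γ = 5/3.
T₂ = T₁ (V₁/V₂)^(γ−1) = 546 × (18/6.23)^0.667 = 546 × 2.029 = 1108 K.
W_by = nCᵥ(T₁ − T₂) = (2.18)(12.47)(546 − 1108) = -15268 J.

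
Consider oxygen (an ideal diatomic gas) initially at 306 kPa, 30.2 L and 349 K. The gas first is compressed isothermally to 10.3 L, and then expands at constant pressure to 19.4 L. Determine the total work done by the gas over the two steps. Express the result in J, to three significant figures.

Step 1 (isothermal): W = P₁V₁ ln(V₂/V₁) = (9241) ln(10.3/30.2) = -9941 J.
After step 1: P = 897.2 kPa, V = 10.3 L, T = 349 K.
Step 2 (isobaric): W = PΔV = (897.2 kPa)(19.4 − 10.3 L) = 8165 J.
W_total = -9941 + 8165 = -1776 J.

W_total ≈ -1780 J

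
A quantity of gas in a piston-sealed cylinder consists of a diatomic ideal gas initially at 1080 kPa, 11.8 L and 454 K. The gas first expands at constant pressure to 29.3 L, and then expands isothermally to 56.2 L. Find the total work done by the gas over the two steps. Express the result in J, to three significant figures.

W_total ≈ 39500 J

Step 1 (isobaric): W = PΔV = (1080 kPa)(29.3 − 11.8 L) = 18900 J.
After step 1: P = 1080 kPa, V = 29.3 L, T = 1127 K.
Step 2 (isothermal): W = P₁V₁ ln(V₂/V₁) = (31644) ln(56.2/29.3) = 20611 J.
W_total = 18900 + 20611 = 39511 J.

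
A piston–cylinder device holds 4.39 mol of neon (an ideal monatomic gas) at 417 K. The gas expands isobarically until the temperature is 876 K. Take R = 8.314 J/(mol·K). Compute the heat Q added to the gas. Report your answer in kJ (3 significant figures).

Isobaric: W = nRΔT = (4.39)(8.314)(459) = 16753 J.
ΔU = nCᵥΔT with Cᵥ = 3R/2: ΔU = (4.39)(12.47)(459) = 25129 J.
Q = ΔU + W = 25129 + 16753 = 41882 J.

Q ≈ 41.9 kJ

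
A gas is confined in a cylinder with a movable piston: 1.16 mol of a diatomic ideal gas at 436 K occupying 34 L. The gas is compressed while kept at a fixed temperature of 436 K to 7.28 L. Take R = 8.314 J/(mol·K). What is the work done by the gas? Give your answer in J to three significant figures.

Isothermal: W = nRT ln(V₂/V₁).
W = (1.16)(8.314)(436) × ln(7.28/34)
  = 4205 × -1.541
W_by_gas = -6481 J.

W ≈ -6480 J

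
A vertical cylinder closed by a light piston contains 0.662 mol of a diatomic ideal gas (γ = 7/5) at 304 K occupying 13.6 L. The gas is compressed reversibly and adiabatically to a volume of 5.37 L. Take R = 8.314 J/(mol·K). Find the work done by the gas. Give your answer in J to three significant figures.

W ≈ -1880 J

Adiabatic: TV^(γ−1) = const with γ = 7/5.
T₂ = T₁ (V₁/V₂)^(γ−1) = 304 × (13.6/5.37)^0.4 = 304 × 1.45 = 440.9 K.
W_by = nCᵥ(T₁ − T₂) = (0.662)(20.79)(304 − 440.9) = -1883 J.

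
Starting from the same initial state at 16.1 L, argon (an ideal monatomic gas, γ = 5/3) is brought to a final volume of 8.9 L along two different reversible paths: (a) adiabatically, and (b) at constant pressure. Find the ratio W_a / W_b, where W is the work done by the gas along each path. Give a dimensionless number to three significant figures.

Path (a) adiabatic: W = P₁V₁(1 − (V₁/V₂)^(γ−1))/(γ−1) → W_a/(P₁V₁) = -0.727.
Path (b) isobaric: W = P₁(V₂ − V₁) → W_b/(P₁V₁) = -0.4472.
W_a / W_b = -0.727 / -0.4472 = 1.626.

W_a / W_b ≈ 1.63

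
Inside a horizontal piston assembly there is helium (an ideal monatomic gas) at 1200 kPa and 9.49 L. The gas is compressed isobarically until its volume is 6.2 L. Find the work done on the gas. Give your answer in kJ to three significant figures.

W ≈ 3.95 kJ

Isobaric: W = P ΔV.
W = (1200 kPa)(6.2 − 9.49 L) = (1200)(-3.29) = -3948 J.
Work on gas = −W_by = 3948 J.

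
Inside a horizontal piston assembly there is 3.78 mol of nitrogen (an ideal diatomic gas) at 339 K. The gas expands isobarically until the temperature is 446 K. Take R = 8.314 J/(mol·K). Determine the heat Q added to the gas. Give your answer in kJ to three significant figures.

Isobaric: W = nRΔT = (3.78)(8.314)(107) = 3363 J.
ΔU = nCᵥΔT with Cᵥ = 5R/2: ΔU = (3.78)(20.79)(107) = 8407 J.
Q = ΔU + W = 8407 + 3363 = 11769 J.

Q ≈ 11.8 kJ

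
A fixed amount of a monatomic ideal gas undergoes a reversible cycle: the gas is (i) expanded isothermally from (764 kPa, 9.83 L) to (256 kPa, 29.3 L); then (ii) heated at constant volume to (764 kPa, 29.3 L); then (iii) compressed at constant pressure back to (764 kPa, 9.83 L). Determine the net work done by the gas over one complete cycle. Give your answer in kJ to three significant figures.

Leg (i): W = PᵢVᵢ ln(V_f/Vᵢ) = (7510) ln(29.3/9.83) = 8202 J.
Leg (ii): W = 0.
Leg (iii): W = PΔV = (764)(9.83 − 29.3) = -14875 J.
W_net = 8202 − 14875 = -6673 J.

W_net ≈ -6.67 kJ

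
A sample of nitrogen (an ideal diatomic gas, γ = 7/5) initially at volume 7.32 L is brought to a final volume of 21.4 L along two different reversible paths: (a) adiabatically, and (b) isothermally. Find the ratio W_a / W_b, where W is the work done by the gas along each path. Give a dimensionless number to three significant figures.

W_a / W_b ≈ 0.813

Path (a) adiabatic: W = P₁V₁(1 − (V₁/V₂)^(γ−1))/(γ−1) → W_a/(P₁V₁) = 0.8723.
Path (b) isothermal: W = P₁V₁ ln(V₂/V₁) → W_b/(P₁V₁) = 1.073.
W_a / W_b = 0.8723 / 1.073 = 0.8131.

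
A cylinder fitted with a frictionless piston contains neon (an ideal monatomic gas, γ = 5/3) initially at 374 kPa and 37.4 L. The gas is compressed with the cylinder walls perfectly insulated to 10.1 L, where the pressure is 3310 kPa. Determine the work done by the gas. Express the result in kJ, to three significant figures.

W ≈ -29.2 kJ

Adiabatic: W = (P₁V₁ − P₂V₂)/(γ − 1) with γ = 5/3.
P₁V₁ = 13988 J, P₂V₂ = 33431 J.
W = (13988 − 33431) / 0.6667 = -29165 J.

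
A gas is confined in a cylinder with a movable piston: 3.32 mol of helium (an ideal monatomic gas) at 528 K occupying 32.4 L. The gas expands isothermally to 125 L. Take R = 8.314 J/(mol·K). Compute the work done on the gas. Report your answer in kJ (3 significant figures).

W ≈ -19.7 kJ

Isothermal: W = nRT ln(V₂/V₁).
W = (3.32)(8.314)(528) × ln(125/32.4)
  = 14574 × 1.35
W_by_gas = 19677 J; work on gas = −W_by = -19677 J.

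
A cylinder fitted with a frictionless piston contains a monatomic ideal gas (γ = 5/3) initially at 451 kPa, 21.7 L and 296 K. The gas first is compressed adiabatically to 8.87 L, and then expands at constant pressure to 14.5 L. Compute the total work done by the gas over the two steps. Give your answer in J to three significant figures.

W_total ≈ -695 J

Step 1 (adiabatic): W = (P₁V₁ − P₂V₂)/(γ−1) = (9787 − 17769)/0.667 = -11973 J.
After step 1: P = 2003 kPa, V = 8.87 L, T = 537.4 K.
Step 2 (isobaric): W = PΔV = (2003 kPa)(14.5 − 8.87 L) = 11278 J.
W_total = -11973 + 11278 = -694.9 J.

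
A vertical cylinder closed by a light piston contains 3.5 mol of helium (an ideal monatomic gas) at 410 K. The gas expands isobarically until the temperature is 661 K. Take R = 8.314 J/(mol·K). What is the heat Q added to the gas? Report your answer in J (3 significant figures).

Q ≈ 18300 J

Isobaric: W = nRΔT = (3.5)(8.314)(251) = 7304 J.
ΔU = nCᵥΔT with Cᵥ = 3R/2: ΔU = (3.5)(12.47)(251) = 10956 J.
Q = ΔU + W = 10956 + 7304 = 18260 J.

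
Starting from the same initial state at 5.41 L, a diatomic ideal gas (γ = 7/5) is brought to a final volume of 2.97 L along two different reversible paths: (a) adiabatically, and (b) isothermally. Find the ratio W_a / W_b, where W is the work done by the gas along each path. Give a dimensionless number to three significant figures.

W_a / W_b ≈ 1.13

Path (a) adiabatic: W = P₁V₁(1 − (V₁/V₂)^(γ−1))/(γ−1) → W_a/(P₁V₁) = -0.6777.
Path (b) isothermal: W = P₁V₁ ln(V₂/V₁) → W_b/(P₁V₁) = -0.5997.
W_a / W_b = -0.6777 / -0.5997 = 1.13.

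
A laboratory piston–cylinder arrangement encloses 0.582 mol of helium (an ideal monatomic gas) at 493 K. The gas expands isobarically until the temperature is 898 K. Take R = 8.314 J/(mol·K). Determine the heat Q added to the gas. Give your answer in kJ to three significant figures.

Isobaric: W = nRΔT = (0.582)(8.314)(405) = 1960 J.
ΔU = nCᵥΔT with Cᵥ = 3R/2: ΔU = (0.582)(12.47)(405) = 2940 J.
Q = ΔU + W = 2940 + 1960 = 4899 J.

Q ≈ 4.90 kJ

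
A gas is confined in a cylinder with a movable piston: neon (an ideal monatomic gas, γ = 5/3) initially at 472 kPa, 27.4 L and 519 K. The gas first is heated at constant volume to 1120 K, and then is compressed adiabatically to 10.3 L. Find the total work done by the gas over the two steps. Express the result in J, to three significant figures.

W_total ≈ -38500 J

Step 1 (isochoric): W = 0 (constant volume).
After step 1: P = 1019 kPa (V unchanged).
Step 2 (adiabatic): W = (P₁V₁ − P₂V₂)/(γ−1) = (27909 − 53582)/0.667 = -38510 J.
W_total = 0 − 38510 = -38510 J.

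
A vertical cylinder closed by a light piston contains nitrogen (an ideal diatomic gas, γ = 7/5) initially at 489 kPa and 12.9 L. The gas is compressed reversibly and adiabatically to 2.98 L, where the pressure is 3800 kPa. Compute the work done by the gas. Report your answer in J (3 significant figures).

Adiabatic: W = (P₁V₁ − P₂V₂)/(γ − 1) with γ = 7/5.
P₁V₁ = 6308 J, P₂V₂ = 11324 J.
W = (6308 − 11324) / 0.4 = -12540 J.

W ≈ -12500 J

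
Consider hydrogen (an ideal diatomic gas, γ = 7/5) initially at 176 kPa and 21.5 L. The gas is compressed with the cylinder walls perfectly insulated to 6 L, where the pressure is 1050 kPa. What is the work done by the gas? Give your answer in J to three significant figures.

W ≈ -6290 J

Adiabatic: W = (P₁V₁ − P₂V₂)/(γ − 1) with γ = 7/5.
P₁V₁ = 3784 J, P₂V₂ = 6300 J.
W = (3784 − 6300) / 0.4 = -6290 J.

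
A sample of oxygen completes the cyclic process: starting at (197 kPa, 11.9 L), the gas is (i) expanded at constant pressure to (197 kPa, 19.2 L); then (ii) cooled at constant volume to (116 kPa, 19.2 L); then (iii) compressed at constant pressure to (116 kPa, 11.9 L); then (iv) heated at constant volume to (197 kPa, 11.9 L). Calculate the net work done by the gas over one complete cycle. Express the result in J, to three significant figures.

Constant-volume legs do no work.
W(i) = (197)(19.2 − 11.9) = 1438 J; W(iii) = (116)(11.9 − 19.2) = -846.8 J.
W_net = 1438 − 846.8 = 591.3 J (the clockwise enclosed area).

W_net ≈ 591 J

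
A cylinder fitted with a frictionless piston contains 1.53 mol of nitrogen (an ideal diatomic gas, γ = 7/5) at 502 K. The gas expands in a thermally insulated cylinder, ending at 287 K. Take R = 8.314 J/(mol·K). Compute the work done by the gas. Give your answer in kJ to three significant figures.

W ≈ 6.84 kJ

Adiabatic ⇒ Q = 0, so W_by = −ΔU = nCᵥ(T₁ − T₂).
Cᵥ = 5R/2 = 20.79 J/(mol·K).
W = (1.53)(20.79)(502 − 287) = 6837 J.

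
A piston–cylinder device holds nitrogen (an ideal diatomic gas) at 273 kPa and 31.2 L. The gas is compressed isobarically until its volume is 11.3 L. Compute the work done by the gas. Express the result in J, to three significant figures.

W ≈ -5430 J

Isobaric: W = P ΔV.
W = (273 kPa)(11.3 − 31.2 L) = (273)(-19.9) = -5433 J.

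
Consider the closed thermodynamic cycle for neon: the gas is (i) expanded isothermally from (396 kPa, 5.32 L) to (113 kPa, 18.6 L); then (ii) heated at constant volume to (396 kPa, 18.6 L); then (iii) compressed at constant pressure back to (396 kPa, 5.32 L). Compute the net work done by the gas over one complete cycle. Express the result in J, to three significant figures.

W_net ≈ -2620 J

Leg (i): W = PᵢVᵢ ln(V_f/Vᵢ) = (2107) ln(18.6/5.32) = 2637 J.
Leg (ii): W = 0.
Leg (iii): W = PΔV = (396)(5.32 − 18.6) = -5259 J.
W_net = 2637 − 5259 = -2622 J.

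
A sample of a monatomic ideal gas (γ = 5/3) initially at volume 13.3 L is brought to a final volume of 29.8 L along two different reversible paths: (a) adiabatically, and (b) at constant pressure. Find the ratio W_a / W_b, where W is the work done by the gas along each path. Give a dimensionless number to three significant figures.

Path (a) adiabatic: W = P₁V₁(1 − (V₁/V₂)^(γ−1))/(γ−1) → W_a/(P₁V₁) = 0.624.
Path (b) isobaric: W = P₁(V₂ − V₁) → W_b/(P₁V₁) = 1.241.
W_a / W_b = 0.624 / 1.241 = 0.503.

W_a / W_b ≈ 0.503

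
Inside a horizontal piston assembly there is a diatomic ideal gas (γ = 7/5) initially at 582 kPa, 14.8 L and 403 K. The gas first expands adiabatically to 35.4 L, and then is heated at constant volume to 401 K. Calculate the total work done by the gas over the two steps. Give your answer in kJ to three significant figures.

Step 1 (adiabatic): W = (P₁V₁ − P₂V₂)/(γ−1) = (8614 − 6077)/0.4 = 6342 J.
Step 2 (isochoric): W = 0 (constant volume).
W_total = 6342 + 0 = 6342 J.

W_total ≈ 6.34 kJ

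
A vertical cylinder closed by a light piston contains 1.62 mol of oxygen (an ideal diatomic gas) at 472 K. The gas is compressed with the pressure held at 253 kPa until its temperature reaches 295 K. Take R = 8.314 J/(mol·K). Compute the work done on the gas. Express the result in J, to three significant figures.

W ≈ 2380 J

Isobaric: W = P ΔV = nR ΔT.
W = (1.62)(8.314)(295 − 472) = -2384 J.
Work on gas = −W_by = 2384 J.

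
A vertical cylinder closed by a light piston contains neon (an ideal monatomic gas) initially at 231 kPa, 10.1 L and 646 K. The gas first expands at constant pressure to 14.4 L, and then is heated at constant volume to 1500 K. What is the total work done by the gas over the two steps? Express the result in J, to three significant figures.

Step 1 (isobaric): W = PΔV = (231 kPa)(14.4 − 10.1 L) = 993.3 J.
Step 2 (isochoric): W = 0 (constant volume).
W_total = 993.3 + 0 = 993.3 J.

W_total ≈ 993 J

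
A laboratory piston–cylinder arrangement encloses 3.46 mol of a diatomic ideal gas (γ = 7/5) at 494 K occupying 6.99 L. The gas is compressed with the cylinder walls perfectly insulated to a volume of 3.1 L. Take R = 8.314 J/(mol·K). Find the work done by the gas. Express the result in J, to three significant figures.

Adiabatic: TV^(γ−1) = const with γ = 7/5.
T₂ = T₁ (V₁/V₂)^(γ−1) = 494 × (6.99/3.1)^0.4 = 494 × 1.384 = 683.9 K.
W_by = nCᵥ(T₁ − T₂) = (3.46)(20.79)(494 − 683.9) = -13655 J.

W ≈ -13700 J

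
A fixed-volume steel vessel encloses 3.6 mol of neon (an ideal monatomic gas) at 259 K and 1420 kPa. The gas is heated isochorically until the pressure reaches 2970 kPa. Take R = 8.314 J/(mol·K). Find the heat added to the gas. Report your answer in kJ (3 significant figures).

Q ≈ 12.7 kJ

Constant volume ⇒ W = 0, so Q = ΔU = nCᵥΔT with Cᵥ = 3R/2 = 12.47 J/(mol·K).
At constant V, T₂/T₁ = P₂/P₁ ⇒ ΔT = T₁(P₂/P₁ − 1) = 259·(2970/1420 − 1) = 282.7 K.
ΔU = (3.6)(12.47)(282.7) = 12692 J.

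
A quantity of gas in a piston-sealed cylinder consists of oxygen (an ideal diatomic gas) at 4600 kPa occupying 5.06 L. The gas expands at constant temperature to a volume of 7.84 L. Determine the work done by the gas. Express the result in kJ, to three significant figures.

Isothermal: W = nRT ln(V₂/V₁) = P₁V₁ ln(V₂/V₁).
P₁V₁ = (4600 kPa)(5.06 L) = 23276 J.
W = 23276 × ln(7.84/5.06) = 23276 × 0.4379
W_by_gas = 10192 J.

W ≈ 10.2 kJ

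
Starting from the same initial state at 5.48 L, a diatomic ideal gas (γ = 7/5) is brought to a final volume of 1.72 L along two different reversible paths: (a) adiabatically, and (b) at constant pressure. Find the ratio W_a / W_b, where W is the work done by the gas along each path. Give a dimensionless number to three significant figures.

W_a / W_b ≈ 2.15

Path (a) adiabatic: W = P₁V₁(1 − (V₁/V₂)^(γ−1))/(γ−1) → W_a/(P₁V₁) = -1.474.
Path (b) isobaric: W = P₁(V₂ − V₁) → W_b/(P₁V₁) = -0.6861.
W_a / W_b = -1.474 / -0.6861 = 2.148.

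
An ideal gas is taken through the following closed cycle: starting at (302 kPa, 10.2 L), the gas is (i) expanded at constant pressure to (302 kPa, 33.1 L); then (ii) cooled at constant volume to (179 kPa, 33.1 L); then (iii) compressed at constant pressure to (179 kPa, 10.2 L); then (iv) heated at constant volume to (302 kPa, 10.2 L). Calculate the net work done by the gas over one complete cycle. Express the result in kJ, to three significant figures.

W_net ≈ 2.82 kJ

Constant-volume legs do no work.
W(i) = (302)(33.1 − 10.2) = 6916 J; W(iii) = (179)(10.2 − 33.1) = -4099 J.
W_net = 6916 − 4099 = 2817 J (the clockwise enclosed area).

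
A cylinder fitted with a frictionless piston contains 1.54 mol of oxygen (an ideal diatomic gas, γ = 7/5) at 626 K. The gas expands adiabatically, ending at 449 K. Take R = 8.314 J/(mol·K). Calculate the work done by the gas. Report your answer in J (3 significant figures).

W ≈ 5670 J

Adiabatic ⇒ Q = 0, so W_by = −ΔU = nCᵥ(T₁ − T₂).
Cᵥ = 5R/2 = 20.79 J/(mol·K).
W = (1.54)(20.79)(626 − 449) = 5666 J.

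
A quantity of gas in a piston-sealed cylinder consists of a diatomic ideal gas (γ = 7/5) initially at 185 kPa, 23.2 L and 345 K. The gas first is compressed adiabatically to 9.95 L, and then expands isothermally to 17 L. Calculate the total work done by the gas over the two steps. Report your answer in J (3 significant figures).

Step 1 (adiabatic): W = (P₁V₁ − P₂V₂)/(γ−1) = (4292 − 6022)/0.4 = -4324 J.
After step 1: P = 605.2 kPa, V = 9.95 L, T = 484 K.
Step 2 (isothermal): W = P₁V₁ ln(V₂/V₁) = (6022) ln(17/9.95) = 3226 J.
W_total = -4324 + 3226 = -1099 J.

W_total ≈ -1100 J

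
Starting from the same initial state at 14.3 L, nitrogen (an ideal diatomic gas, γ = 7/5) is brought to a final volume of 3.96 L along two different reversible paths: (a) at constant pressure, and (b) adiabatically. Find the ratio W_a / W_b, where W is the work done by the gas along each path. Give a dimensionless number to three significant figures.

W_a / W_b ≈ 0.431

Path (a) isobaric: W = P₁(V₂ − V₁) → W_a/(P₁V₁) = -0.7231.
Path (b) adiabatic: W = P₁V₁(1 − (V₁/V₂)^(γ−1))/(γ−1) → W_b/(P₁V₁) = -1.678.
W_a / W_b = -0.7231 / -1.678 = 0.4308.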